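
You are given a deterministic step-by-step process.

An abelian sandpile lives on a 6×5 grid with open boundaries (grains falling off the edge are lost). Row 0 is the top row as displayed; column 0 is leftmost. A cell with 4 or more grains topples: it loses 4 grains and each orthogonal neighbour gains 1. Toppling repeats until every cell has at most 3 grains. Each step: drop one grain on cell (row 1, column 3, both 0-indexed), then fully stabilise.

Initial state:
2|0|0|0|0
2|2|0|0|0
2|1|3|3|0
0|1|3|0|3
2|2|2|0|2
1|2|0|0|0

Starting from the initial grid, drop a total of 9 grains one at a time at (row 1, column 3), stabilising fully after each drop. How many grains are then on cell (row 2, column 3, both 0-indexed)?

gen 0: 2|0|0|0|0
2|2|0|0|0
2|1|3|3|0
0|1|3|0|3
2|2|2|0|2
1|2|0|0|0
gen 1: 2|0|0|0|0
2|2|0|1|0
2|1|3|3|0
0|1|3|0|3
2|2|2|0|2
1|2|0|0|0
gen 2: 2|0|0|0|0
2|2|0|2|0
2|1|3|3|0
0|1|3|0|3
2|2|2|0|2
1|2|0|0|0
gen 3: 2|0|0|0|0
2|2|0|3|0
2|1|3|3|0
0|1|3|0|3
2|2|2|0|2
1|2|0|0|0
gen 4: 2|0|0|1|0
2|2|2|1|1
2|2|1|1|1
0|2|0|2|3
2|2|3|0|2
1|2|0|0|0
gen 5: 2|0|0|1|0
2|2|2|2|1
2|2|1|1|1
0|2|0|2|3
2|2|3|0|2
1|2|0|0|0
gen 6: 2|0|0|1|0
2|2|2|3|1
2|2|1|1|1
0|2|0|2|3
2|2|3|0|2
1|2|0|0|0
gen 7: 2|0|0|2|0
2|2|3|0|2
2|2|1|2|1
0|2|0|2|3
2|2|3|0|2
1|2|0|0|0
gen 8: 2|0|0|2|0
2|2|3|1|2
2|2|1|2|1
0|2|0|2|3
2|2|3|0|2
1|2|0|0|0
gen 9: 2|0|0|2|0
2|2|3|2|2
2|2|1|2|1
0|2|0|2|3
2|2|3|0|2
1|2|0|0|0

2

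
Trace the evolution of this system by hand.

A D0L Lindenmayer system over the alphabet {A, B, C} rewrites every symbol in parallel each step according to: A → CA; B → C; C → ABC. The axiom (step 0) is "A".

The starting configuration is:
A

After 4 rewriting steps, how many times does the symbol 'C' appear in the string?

k=0  A
k=1  CA
k=2  ABCCA
k=3  CACABCABCCA
k=4  ABCCAABCCACABCCACABCABCCA

11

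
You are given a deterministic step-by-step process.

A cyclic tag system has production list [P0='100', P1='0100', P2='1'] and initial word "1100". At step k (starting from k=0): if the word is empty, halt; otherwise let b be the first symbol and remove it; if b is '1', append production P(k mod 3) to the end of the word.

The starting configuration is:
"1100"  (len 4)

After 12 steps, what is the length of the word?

4

t=0: "1100"  (len 4)
t=1: "100100"  (len 6)
t=2: "001000100"  (len 9)
t=3: "01000100"  (len 8)
t=4: "1000100"  (len 7)
t=5: "0001000100"  (len 10)
t=6: "001000100"  (len 9)
t=7: "01000100"  (len 8)
t=8: "1000100"  (len 7)
t=9: "0001001"  (len 7)
t=10: "001001"  (len 6)
t=11: "01001"  (len 5)
t=12: "1001"  (len 4)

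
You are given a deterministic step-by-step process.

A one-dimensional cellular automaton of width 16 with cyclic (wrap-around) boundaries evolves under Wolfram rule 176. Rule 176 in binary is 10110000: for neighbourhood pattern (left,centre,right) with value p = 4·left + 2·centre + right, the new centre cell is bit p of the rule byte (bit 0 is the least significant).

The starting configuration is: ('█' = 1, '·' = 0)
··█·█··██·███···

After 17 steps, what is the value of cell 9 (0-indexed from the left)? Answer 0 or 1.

1

[0] ··█·█··██·███···
[1] ···█·█···█·█·█··
[2] ····█·█···█·█·█·
[3] ·····█·█···█·█·█
[4] █·····█·█···█·█·
[5] ·█·····█·█···█·█
[6] █·█·····█·█···█·
[7] ·█·█·····█·█···█
[8] █·█·█·····█·█···
[9] ·█·█·█·····█·█··
[10] ··█·█·█·····█·█·
[11] ···█·█·█·····█·█
[12] █···█·█·█·····█·
[13] ·█···█·█·█·····█
[14] █·█···█·█·█·····
[15] ·█·█···█·█·█····
[16] ··█·█···█·█·█···
[17] ···█·█···█·█·█··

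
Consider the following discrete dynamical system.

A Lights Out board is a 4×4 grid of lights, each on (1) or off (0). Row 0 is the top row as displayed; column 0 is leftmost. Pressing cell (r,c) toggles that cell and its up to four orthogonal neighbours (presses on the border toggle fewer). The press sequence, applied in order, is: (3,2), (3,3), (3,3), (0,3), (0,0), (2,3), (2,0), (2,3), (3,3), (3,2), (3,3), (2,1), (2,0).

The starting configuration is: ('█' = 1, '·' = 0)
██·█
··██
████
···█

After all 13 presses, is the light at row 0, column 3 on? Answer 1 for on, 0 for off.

0

t=0: ██·█
··██
████
···█
t=1: ██·█
··██
██·█
·██·
t=2: ██·█
··██
██··
·█·█
t=3: ██·█
··██
██·█
·██·
t=4: ███·
··█·
██·█
·██·
t=5: ··█·
█·█·
██·█
·██·
t=6: ··█·
█·██
███·
·███
t=7: ··█·
··██
··█·
████
t=8: ··█·
··█·
···█
███·
t=9: ··█·
··█·
····
██·█
t=10: ··█·
··█·
··█·
█·█·
t=11: ··█·
··█·
··██
█··█
t=12: ··█·
·██·
██·█
██·█
t=13: ··█·
███·
···█
·█·█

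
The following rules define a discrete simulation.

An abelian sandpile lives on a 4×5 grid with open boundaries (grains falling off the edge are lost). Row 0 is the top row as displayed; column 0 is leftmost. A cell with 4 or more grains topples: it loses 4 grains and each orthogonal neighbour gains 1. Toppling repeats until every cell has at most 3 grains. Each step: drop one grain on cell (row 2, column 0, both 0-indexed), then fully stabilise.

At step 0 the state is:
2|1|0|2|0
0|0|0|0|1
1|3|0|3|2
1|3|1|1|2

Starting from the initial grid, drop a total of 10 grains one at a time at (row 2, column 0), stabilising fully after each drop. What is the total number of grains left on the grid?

[0] 2|1|0|2|0
0|0|0|0|1
1|3|0|3|2
1|3|1|1|2
[1] 2|1|0|2|0
0|0|0|0|1
2|3|0|3|2
1|3|1|1|2
[2] 2|1|0|2|0
0|0|0|0|1
3|3|0|3|2
1|3|1|1|2
[3] 2|1|0|2|0
1|1|0|0|1
1|1|1|3|2
3|0|2|1|2
[4] 2|1|0|2|0
1|1|0|0|1
2|1|1|3|2
3|0|2|1|2
[5] 2|1|0|2|0
1|1|0|0|1
3|1|1|3|2
3|0|2|1|2
[6] 2|1|0|2|0
2|1|0|0|1
1|2|1|3|2
0|1|2|1|2
[7] 2|1|0|2|0
2|1|0|0|1
2|2|1|3|2
0|1|2|1|2
[8] 2|1|0|2|0
2|1|0|0|1
3|2|1|3|2
0|1|2|1|2
[9] 2|1|0|2|0
3|1|0|0|1
0|3|1|3|2
1|1|2|1|2
[10] 2|1|0|2|0
3|1|0|0|1
1|3|1|3|2
1|1|2|1|2

27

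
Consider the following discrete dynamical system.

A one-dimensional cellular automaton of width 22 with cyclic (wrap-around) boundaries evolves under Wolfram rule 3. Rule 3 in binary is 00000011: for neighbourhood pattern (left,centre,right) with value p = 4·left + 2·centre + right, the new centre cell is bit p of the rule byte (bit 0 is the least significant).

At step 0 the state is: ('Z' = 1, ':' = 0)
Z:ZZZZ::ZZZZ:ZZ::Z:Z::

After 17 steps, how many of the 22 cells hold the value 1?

3

k=0  Z:ZZZZ::ZZZZ:ZZ::Z:Z::
k=1  :::::::Z::::::::Z::::Z
k=2  :ZZZZZZ::ZZZZZZZ::ZZZ:
k=3  Z:::::::Z::::::::Z::::
k=4  ::ZZZZZZ::ZZZZZZZ::ZZZ
k=5  :Z:::::::Z::::::::Z:::
k=6  Z::ZZZZZZ::ZZZZZZZ::ZZ
k=7  ::Z:::::::Z::::::::Z::
k=8  ZZ::ZZZZZZ::ZZZZZZZ::Z
k=9  :::Z:::::::Z::::::::Z:
k=10  ZZZ::ZZZZZZ::ZZZZZZZ::
k=11  ::::Z:::::::Z::::::::Z
k=12  :ZZZ::ZZZZZZ::ZZZZZZZ:
k=13  Z::::Z:::::::Z::::::::
k=14  ::ZZZ::ZZZZZZ::ZZZZZZZ
k=15  :Z::::Z:::::::Z:::::::
k=16  Z::ZZZ::ZZZZZZ::ZZZZZZ
k=17  ::Z::::Z:::::::Z::::::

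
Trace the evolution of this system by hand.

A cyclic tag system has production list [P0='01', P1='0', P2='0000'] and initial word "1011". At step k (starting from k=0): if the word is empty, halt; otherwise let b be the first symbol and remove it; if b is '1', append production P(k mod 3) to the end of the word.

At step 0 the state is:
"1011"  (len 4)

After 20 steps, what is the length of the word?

0

k=0  "1011"  (len 4)
k=1  "01101"  (len 5)
k=2  "1101"  (len 4)
k=3  "1010000"  (len 7)
k=4  "01000001"  (len 8)
k=5  "1000001"  (len 7)
k=6  "0000010000"  (len 10)
k=7  "000010000"  (len 9)
k=8  "00010000"  (len 8)
k=9  "0010000"  (len 7)
k=10  "010000"  (len 6)
k=11  "10000"  (len 5)
k=12  "00000000"  (len 8)
k=13  "0000000"  (len 7)
k=14  "000000"  (len 6)
k=15  "00000"  (len 5)
k=16  "0000"  (len 4)
k=17  "000"  (len 3)
k=18  "00"  (len 2)
k=19  "0"  (len 1)
k=20  (halted — word empty)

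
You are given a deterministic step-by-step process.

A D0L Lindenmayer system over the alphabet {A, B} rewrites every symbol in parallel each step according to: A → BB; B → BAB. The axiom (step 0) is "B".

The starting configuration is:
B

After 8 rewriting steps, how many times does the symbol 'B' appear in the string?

step 0: B
step 1: BAB
step 2: BABBBBAB
step 3: BABBBBABBABBABBABBBBAB
step 4: BABBBBABBABBABBABBBBABBABBBBABBABBBBABBABBBBABBABBABBABBBBAB
step 5: BABBBBABBABBABBABBBBABBABBBBABBABBBBABBABBBBABBABBABBABBBB…BBBBABBABBABBABBBBABBABBBBABBABBBBABBABBBBABBABBABBABBBBAB  (len 164)
step 6: BABBBBABBABBABBABBBBABBABBBBABBABBBBABBABBBBABBABBABBABBBB…BBBBABBABBABBABBBBABBABBBBABBABBBBABBABBBBABBABBABBABBBBAB  (len 448)
step 7: BABBBBABBABBABBABBBBABBABBBBABBABBBBABBABBBBABBABBABBABBBB…BBBBABBABBABBABBBBABBABBBBABBABBBBABBABBBBABBABBABBABBBBAB  (len 1224)
step 8: BABBBBABBABBABBABBBBABBABBBBABBABBBBABBABBBBABBABBABBABBBB…BBBBABBABBABBABBBBABBABBBBABBABBBBABBABBBBABBABBABBABBBBAB  (len 3344)

2448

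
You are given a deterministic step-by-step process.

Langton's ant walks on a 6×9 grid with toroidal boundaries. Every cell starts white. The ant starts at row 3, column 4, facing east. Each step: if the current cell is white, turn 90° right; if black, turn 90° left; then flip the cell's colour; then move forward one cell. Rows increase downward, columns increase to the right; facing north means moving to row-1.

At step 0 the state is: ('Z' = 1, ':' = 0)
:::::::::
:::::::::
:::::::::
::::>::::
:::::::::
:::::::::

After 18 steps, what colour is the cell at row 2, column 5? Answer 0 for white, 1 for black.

0) :::::::::
:::::::::
:::::::::
::::>::::
:::::::::
:::::::::
1) :::::::::
:::::::::
:::::::::
::::Z::::
::::v::::
:::::::::
2) :::::::::
:::::::::
:::::::::
::::Z::::
:::<Z::::
:::::::::
3) :::::::::
:::::::::
:::::::::
:::^Z::::
:::ZZ::::
:::::::::
4) :::::::::
:::::::::
:::::::::
:::Z>::::
:::ZZ::::
:::::::::
5) :::::::::
:::::::::
::::^::::
:::Z:::::
:::ZZ::::
:::::::::
6) :::::::::
:::::::::
::::Z>:::
:::Z:::::
:::ZZ::::
:::::::::
7) :::::::::
:::::::::
::::ZZ:::
:::Z:v:::
:::ZZ::::
:::::::::
8) :::::::::
:::::::::
::::ZZ:::
:::Z<Z:::
:::ZZ::::
:::::::::
9) :::::::::
:::::::::
::::^Z:::
:::ZZZ:::
:::ZZ::::
:::::::::
10) :::::::::
:::::::::
:::<:Z:::
:::ZZZ:::
:::ZZ::::
:::::::::
11) :::::::::
:::^:::::
:::Z:Z:::
:::ZZZ:::
:::ZZ::::
:::::::::
12) :::::::::
:::Z>::::
:::Z:Z:::
:::ZZZ:::
:::ZZ::::
:::::::::
13) :::::::::
:::ZZ::::
:::ZvZ:::
:::ZZZ:::
:::ZZ::::
:::::::::
14) :::::::::
:::ZZ::::
:::<ZZ:::
:::ZZZ:::
:::ZZ::::
:::::::::
15) :::::::::
:::ZZ::::
::::ZZ:::
:::vZZ:::
:::ZZ::::
:::::::::
16) :::::::::
:::ZZ::::
::::ZZ:::
::::>Z:::
:::ZZ::::
:::::::::
17) :::::::::
:::ZZ::::
::::^Z:::
:::::Z:::
:::ZZ::::
:::::::::
18) :::::::::
:::ZZ::::
:::<:Z:::
:::::Z:::
:::ZZ::::
:::::::::

1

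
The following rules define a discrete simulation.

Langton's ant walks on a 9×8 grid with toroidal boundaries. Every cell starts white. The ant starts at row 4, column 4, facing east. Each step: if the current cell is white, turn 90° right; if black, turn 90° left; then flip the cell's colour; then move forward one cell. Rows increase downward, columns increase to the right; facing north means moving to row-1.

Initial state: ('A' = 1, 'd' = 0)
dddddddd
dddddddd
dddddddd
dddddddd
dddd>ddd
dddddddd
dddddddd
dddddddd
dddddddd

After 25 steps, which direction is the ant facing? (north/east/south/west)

south

k=0  dddddddd
dddddddd
dddddddd
dddddddd
dddd>ddd
dddddddd
dddddddd
dddddddd
dddddddd
k=1  dddddddd
dddddddd
dddddddd
dddddddd
ddddAddd
ddddvddd
dddddddd
dddddddd
dddddddd
k=2  dddddddd
dddddddd
dddddddd
dddddddd
ddddAddd
ddd<Addd
dddddddd
dddddddd
dddddddd
k=3  dddddddd
dddddddd
dddddddd
dddddddd
ddd^Addd
dddAAddd
dddddddd
dddddddd
dddddddd
k=4  dddddddd
dddddddd
dddddddd
dddddddd
dddA>ddd
dddAAddd
dddddddd
dddddddd
dddddddd
k=5  dddddddd
dddddddd
dddddddd
dddd^ddd
dddAdddd
dddAAddd
dddddddd
dddddddd
dddddddd
k=6  dddddddd
dddddddd
dddddddd
ddddA>dd
dddAdddd
dddAAddd
dddddddd
dddddddd
dddddddd
k=7  dddddddd
dddddddd
dddddddd
ddddAAdd
dddAdvdd
dddAAddd
dddddddd
dddddddd
dddddddd
k=8  dddddddd
dddddddd
dddddddd
ddddAAdd
dddA<Add
dddAAddd
dddddddd
dddddddd
dddddddd
k=9  dddddddd
dddddddd
dddddddd
dddd^Add
dddAAAdd
dddAAddd
dddddddd
dddddddd
dddddddd
k=10  dddddddd
dddddddd
dddddddd
ddd<dAdd
dddAAAdd
dddAAddd
dddddddd
dddddddd
dddddddd
k=11  dddddddd
dddddddd
ddd^dddd
dddAdAdd
dddAAAdd
dddAAddd
dddddddd
dddddddd
dddddddd
k=12  dddddddd
dddddddd
dddA>ddd
dddAdAdd
dddAAAdd
dddAAddd
dddddddd
dddddddd
dddddddd
k=13  dddddddd
dddddddd
dddAAddd
dddAvAdd
dddAAAdd
dddAAddd
dddddddd
dddddddd
dddddddd
k=14  dddddddd
dddddddd
dddAAddd
ddd<AAdd
dddAAAdd
dddAAddd
dddddddd
dddddddd
dddddddd
k=15  dddddddd
dddddddd
dddAAddd
ddddAAdd
dddvAAdd
dddAAddd
dddddddd
dddddddd
dddddddd
k=16  dddddddd
dddddddd
dddAAddd
ddddAAdd
dddd>Add
dddAAddd
dddddddd
dddddddd
dddddddd
k=17  dddddddd
dddddddd
dddAAddd
dddd^Add
dddddAdd
dddAAddd
dddddddd
dddddddd
dddddddd
k=18  dddddddd
dddddddd
dddAAddd
ddd<dAdd
dddddAdd
dddAAddd
dddddddd
dddddddd
dddddddd
k=19  dddddddd
dddddddd
ddd^Addd
dddAdAdd
dddddAdd
dddAAddd
dddddddd
dddddddd
dddddddd
k=20  dddddddd
dddddddd
dd<dAddd
dddAdAdd
dddddAdd
dddAAddd
dddddddd
dddddddd
dddddddd
k=21  dddddddd
dd^ddddd
ddAdAddd
dddAdAdd
dddddAdd
dddAAddd
dddddddd
dddddddd
dddddddd
k=22  dddddddd
ddA>dddd
ddAdAddd
dddAdAdd
dddddAdd
dddAAddd
dddddddd
dddddddd
dddddddd
k=23  dddddddd
ddAAdddd
ddAvAddd
dddAdAdd
dddddAdd
dddAAddd
dddddddd
dddddddd
dddddddd
k=24  dddddddd
ddAAdddd
dd<AAddd
dddAdAdd
dddddAdd
dddAAddd
dddddddd
dddddddd
dddddddd
k=25  dddddddd
ddAAdddd
dddAAddd
ddvAdAdd
dddddAdd
dddAAddd
dddddddd
dddddddd
dddddddd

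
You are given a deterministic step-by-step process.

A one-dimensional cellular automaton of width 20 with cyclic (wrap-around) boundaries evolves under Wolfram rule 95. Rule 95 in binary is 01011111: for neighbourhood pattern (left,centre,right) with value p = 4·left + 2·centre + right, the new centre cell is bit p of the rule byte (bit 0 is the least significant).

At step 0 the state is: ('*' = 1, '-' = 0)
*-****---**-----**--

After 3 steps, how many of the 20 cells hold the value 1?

17

[0] *-****---**-----**--
[1] *-*--***************
[2] *-****--------------
[3] *-*--***************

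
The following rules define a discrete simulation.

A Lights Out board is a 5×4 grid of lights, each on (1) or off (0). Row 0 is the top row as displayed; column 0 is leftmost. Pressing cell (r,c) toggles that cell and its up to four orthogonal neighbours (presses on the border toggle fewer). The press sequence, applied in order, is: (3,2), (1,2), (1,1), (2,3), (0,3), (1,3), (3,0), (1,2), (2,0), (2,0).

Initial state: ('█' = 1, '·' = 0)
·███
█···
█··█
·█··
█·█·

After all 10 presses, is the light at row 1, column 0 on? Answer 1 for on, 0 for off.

gen 0: ·███
█···
█··█
·█··
█·█·
gen 1: ·███
█···
█·██
··██
█···
gen 2: ·█·█
████
█··█
··██
█···
gen 3: ···█
···█
██·█
··██
█···
gen 4: ···█
····
███·
··█·
█···
gen 5: ··█·
···█
███·
··█·
█···
gen 6: ··██
··█·
████
··█·
█···
gen 7: ··██
··█·
·███
███·
····
gen 8: ···█
·█·█
·█·█
███·
····
gen 9: ···█
██·█
█··█
·██·
····
gen 10: ···█
·█·█
·█·█
███·
····

0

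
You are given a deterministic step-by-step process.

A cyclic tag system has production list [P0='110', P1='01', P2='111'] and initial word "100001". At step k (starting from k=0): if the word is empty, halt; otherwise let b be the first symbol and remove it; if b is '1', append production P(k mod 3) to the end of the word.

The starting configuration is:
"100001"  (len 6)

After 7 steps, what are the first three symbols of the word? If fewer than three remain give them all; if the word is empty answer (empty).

101

0) "100001"  (len 6)
1) "00001110"  (len 8)
2) "0001110"  (len 7)
3) "001110"  (len 6)
4) "01110"  (len 5)
5) "1110"  (len 4)
6) "110111"  (len 6)
7) "10111110"  (len 8)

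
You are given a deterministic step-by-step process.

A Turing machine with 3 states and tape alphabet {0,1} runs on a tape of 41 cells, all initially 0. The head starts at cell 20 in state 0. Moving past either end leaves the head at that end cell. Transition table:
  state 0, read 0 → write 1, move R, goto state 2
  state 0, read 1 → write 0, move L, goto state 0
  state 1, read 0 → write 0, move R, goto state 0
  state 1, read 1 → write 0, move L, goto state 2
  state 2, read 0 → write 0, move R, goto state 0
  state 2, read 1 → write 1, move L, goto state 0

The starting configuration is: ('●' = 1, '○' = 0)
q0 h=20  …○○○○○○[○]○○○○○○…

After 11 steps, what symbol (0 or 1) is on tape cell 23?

[0] q0 h=20  …○○○○○○[○]○○○○○○…
[1] q2 h=21  …○○○○○●[○]○○○○○○…
[2] q0 h=22  …○○○○●○[○]○○○○○○…
[3] q2 h=23  …○○○●○●[○]○○○○○○…
[4] q0 h=24  …○○●○●○[○]○○○○○○…
[5] q2 h=25  …○●○●○●[○]○○○○○○…
[6] q0 h=26  …●○●○●○[○]○○○○○○…
[7] q2 h=27  …○●○●○●[○]○○○○○○…
[8] q0 h=28  …●○●○●○[○]○○○○○○…
[9] q2 h=29  …○●○●○●[○]○○○○○○…
[10] q0 h=30  …●○●○●○[○]○○○○○○…
[11] q2 h=31  …○●○●○●[○]○○○○○○…

0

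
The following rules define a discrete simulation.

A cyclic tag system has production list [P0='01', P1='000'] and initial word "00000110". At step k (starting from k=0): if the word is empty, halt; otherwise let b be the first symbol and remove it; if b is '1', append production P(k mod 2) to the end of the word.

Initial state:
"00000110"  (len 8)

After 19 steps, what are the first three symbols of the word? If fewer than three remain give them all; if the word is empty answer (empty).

01

k=0  "00000110"  (len 8)
k=1  "0000110"  (len 7)
k=2  "000110"  (len 6)
k=3  "00110"  (len 5)
k=4  "0110"  (len 4)
k=5  "110"  (len 3)
k=6  "10000"  (len 5)
k=7  "000001"  (len 6)
k=8  "00001"  (len 5)
k=9  "0001"  (len 4)
k=10  "001"  (len 3)
k=11  "01"  (len 2)
k=12  "1"  (len 1)
k=13  "01"  (len 2)
k=14  "1"  (len 1)
k=15  "01"  (len 2)
k=16  "1"  (len 1)
k=17  "01"  (len 2)
k=18  "1"  (len 1)
k=19  "01"  (len 2)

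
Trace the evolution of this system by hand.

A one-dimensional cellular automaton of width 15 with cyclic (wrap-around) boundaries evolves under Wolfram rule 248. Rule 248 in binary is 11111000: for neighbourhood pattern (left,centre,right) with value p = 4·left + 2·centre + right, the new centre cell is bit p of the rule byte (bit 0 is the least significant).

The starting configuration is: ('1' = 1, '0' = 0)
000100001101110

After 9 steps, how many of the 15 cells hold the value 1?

[0] 000100001101110
[1] 000010001111111
[2] 100001001111111
[3] 110000101111111
[4] 111000011111111
[5] 111100011111111
[6] 111110011111111
[7] 111111011111111
[8] 111111111111111
[9] 111111111111111

15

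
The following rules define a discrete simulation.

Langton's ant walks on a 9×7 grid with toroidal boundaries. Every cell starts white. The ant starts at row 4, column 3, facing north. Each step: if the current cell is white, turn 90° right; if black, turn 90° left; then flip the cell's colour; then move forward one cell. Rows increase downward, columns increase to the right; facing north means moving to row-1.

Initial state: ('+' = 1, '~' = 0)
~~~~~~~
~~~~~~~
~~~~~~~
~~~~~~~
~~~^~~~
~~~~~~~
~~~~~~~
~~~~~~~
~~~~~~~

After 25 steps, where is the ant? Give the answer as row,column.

k=0  ~~~~~~~
~~~~~~~
~~~~~~~
~~~~~~~
~~~^~~~
~~~~~~~
~~~~~~~
~~~~~~~
~~~~~~~
k=1  ~~~~~~~
~~~~~~~
~~~~~~~
~~~~~~~
~~~+>~~
~~~~~~~
~~~~~~~
~~~~~~~
~~~~~~~
k=2  ~~~~~~~
~~~~~~~
~~~~~~~
~~~~~~~
~~~++~~
~~~~v~~
~~~~~~~
~~~~~~~
~~~~~~~
k=3  ~~~~~~~
~~~~~~~
~~~~~~~
~~~~~~~
~~~++~~
~~~<+~~
~~~~~~~
~~~~~~~
~~~~~~~
k=4  ~~~~~~~
~~~~~~~
~~~~~~~
~~~~~~~
~~~^+~~
~~~++~~
~~~~~~~
~~~~~~~
~~~~~~~
k=5  ~~~~~~~
~~~~~~~
~~~~~~~
~~~~~~~
~~<~+~~
~~~++~~
~~~~~~~
~~~~~~~
~~~~~~~
k=6  ~~~~~~~
~~~~~~~
~~~~~~~
~~^~~~~
~~+~+~~
~~~++~~
~~~~~~~
~~~~~~~
~~~~~~~
k=7  ~~~~~~~
~~~~~~~
~~~~~~~
~~+>~~~
~~+~+~~
~~~++~~
~~~~~~~
~~~~~~~
~~~~~~~
k=8  ~~~~~~~
~~~~~~~
~~~~~~~
~~++~~~
~~+v+~~
~~~++~~
~~~~~~~
~~~~~~~
~~~~~~~
k=9  ~~~~~~~
~~~~~~~
~~~~~~~
~~++~~~
~~<++~~
~~~++~~
~~~~~~~
~~~~~~~
~~~~~~~
k=10  ~~~~~~~
~~~~~~~
~~~~~~~
~~++~~~
~~~++~~
~~v++~~
~~~~~~~
~~~~~~~
~~~~~~~
k=11  ~~~~~~~
~~~~~~~
~~~~~~~
~~++~~~
~~~++~~
~<+++~~
~~~~~~~
~~~~~~~
~~~~~~~
k=12  ~~~~~~~
~~~~~~~
~~~~~~~
~~++~~~
~^~++~~
~++++~~
~~~~~~~
~~~~~~~
~~~~~~~
k=13  ~~~~~~~
~~~~~~~
~~~~~~~
~~++~~~
~+>++~~
~++++~~
~~~~~~~
~~~~~~~
~~~~~~~
k=14  ~~~~~~~
~~~~~~~
~~~~~~~
~~++~~~
~++++~~
~+v++~~
~~~~~~~
~~~~~~~
~~~~~~~
k=15  ~~~~~~~
~~~~~~~
~~~~~~~
~~++~~~
~++++~~
~+~>+~~
~~~~~~~
~~~~~~~
~~~~~~~
k=16  ~~~~~~~
~~~~~~~
~~~~~~~
~~++~~~
~++^+~~
~+~~+~~
~~~~~~~
~~~~~~~
~~~~~~~
k=17  ~~~~~~~
~~~~~~~
~~~~~~~
~~++~~~
~+<~+~~
~+~~+~~
~~~~~~~
~~~~~~~
~~~~~~~
k=18  ~~~~~~~
~~~~~~~
~~~~~~~
~~++~~~
~+~~+~~
~+v~+~~
~~~~~~~
~~~~~~~
~~~~~~~
k=19  ~~~~~~~
~~~~~~~
~~~~~~~
~~++~~~
~+~~+~~
~<+~+~~
~~~~~~~
~~~~~~~
~~~~~~~
k=20  ~~~~~~~
~~~~~~~
~~~~~~~
~~++~~~
~+~~+~~
~~+~+~~
~v~~~~~
~~~~~~~
~~~~~~~
k=21  ~~~~~~~
~~~~~~~
~~~~~~~
~~++~~~
~+~~+~~
~~+~+~~
<+~~~~~
~~~~~~~
~~~~~~~
k=22  ~~~~~~~
~~~~~~~
~~~~~~~
~~++~~~
~+~~+~~
^~+~+~~
++~~~~~
~~~~~~~
~~~~~~~
k=23  ~~~~~~~
~~~~~~~
~~~~~~~
~~++~~~
~+~~+~~
+>+~+~~
++~~~~~
~~~~~~~
~~~~~~~
k=24  ~~~~~~~
~~~~~~~
~~~~~~~
~~++~~~
~+~~+~~
+++~+~~
+v~~~~~
~~~~~~~
~~~~~~~
k=25  ~~~~~~~
~~~~~~~
~~~~~~~
~~++~~~
~+~~+~~
+++~+~~
+~>~~~~
~~~~~~~
~~~~~~~

6,2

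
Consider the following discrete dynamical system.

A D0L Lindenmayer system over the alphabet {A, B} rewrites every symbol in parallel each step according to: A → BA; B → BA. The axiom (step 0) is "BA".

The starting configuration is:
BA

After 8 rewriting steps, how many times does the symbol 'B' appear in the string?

k=0  BA
k=1  BABA
k=2  BABABABA
k=3  BABABABABABABABA
k=4  BABABABABABABABABABABABABABABABA
k=5  BABABABABABABABABABABABABABABABABABABABABABABABABABABABABABABABA
k=6  BABABABABABABABABABABABABABABABABABABABABABABABABABABABABA…BABABABABABABABABABABABABABABABABABABABABABABABABABABABABA  (len 128)
k=7  BABABABABABABABABABABABABABABABABABABABABABABABABABABABABA…BABABABABABABABABABABABABABABABABABABABABABABABABABABABABA  (len 256)
k=8  BABABABABABABABABABABABABABABABABABABABABABABABABABABABABA…BABABABABABABABABABABABABABABABABABABABABABABABABABABABABA  (len 512)

256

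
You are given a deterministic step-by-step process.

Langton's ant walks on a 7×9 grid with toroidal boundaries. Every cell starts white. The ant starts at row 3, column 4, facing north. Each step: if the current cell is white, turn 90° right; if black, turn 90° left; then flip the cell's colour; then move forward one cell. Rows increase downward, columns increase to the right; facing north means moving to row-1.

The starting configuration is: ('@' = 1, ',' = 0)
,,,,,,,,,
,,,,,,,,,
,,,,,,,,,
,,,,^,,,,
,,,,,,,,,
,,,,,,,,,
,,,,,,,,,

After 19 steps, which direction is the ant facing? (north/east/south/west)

west

gen 0: ,,,,,,,,,
,,,,,,,,,
,,,,,,,,,
,,,,^,,,,
,,,,,,,,,
,,,,,,,,,
,,,,,,,,,
gen 1: ,,,,,,,,,
,,,,,,,,,
,,,,,,,,,
,,,,@>,,,
,,,,,,,,,
,,,,,,,,,
,,,,,,,,,
gen 2: ,,,,,,,,,
,,,,,,,,,
,,,,,,,,,
,,,,@@,,,
,,,,,v,,,
,,,,,,,,,
,,,,,,,,,
gen 3: ,,,,,,,,,
,,,,,,,,,
,,,,,,,,,
,,,,@@,,,
,,,,<@,,,
,,,,,,,,,
,,,,,,,,,
gen 4: ,,,,,,,,,
,,,,,,,,,
,,,,,,,,,
,,,,^@,,,
,,,,@@,,,
,,,,,,,,,
,,,,,,,,,
gen 5: ,,,,,,,,,
,,,,,,,,,
,,,,,,,,,
,,,<,@,,,
,,,,@@,,,
,,,,,,,,,
,,,,,,,,,
gen 6: ,,,,,,,,,
,,,,,,,,,
,,,^,,,,,
,,,@,@,,,
,,,,@@,,,
,,,,,,,,,
,,,,,,,,,
gen 7: ,,,,,,,,,
,,,,,,,,,
,,,@>,,,,
,,,@,@,,,
,,,,@@,,,
,,,,,,,,,
,,,,,,,,,
gen 8: ,,,,,,,,,
,,,,,,,,,
,,,@@,,,,
,,,@v@,,,
,,,,@@,,,
,,,,,,,,,
,,,,,,,,,
gen 9: ,,,,,,,,,
,,,,,,,,,
,,,@@,,,,
,,,<@@,,,
,,,,@@,,,
,,,,,,,,,
,,,,,,,,,
gen 10: ,,,,,,,,,
,,,,,,,,,
,,,@@,,,,
,,,,@@,,,
,,,v@@,,,
,,,,,,,,,
,,,,,,,,,
gen 11: ,,,,,,,,,
,,,,,,,,,
,,,@@,,,,
,,,,@@,,,
,,<@@@,,,
,,,,,,,,,
,,,,,,,,,
gen 12: ,,,,,,,,,
,,,,,,,,,
,,,@@,,,,
,,^,@@,,,
,,@@@@,,,
,,,,,,,,,
,,,,,,,,,
gen 13: ,,,,,,,,,
,,,,,,,,,
,,,@@,,,,
,,@>@@,,,
,,@@@@,,,
,,,,,,,,,
,,,,,,,,,
gen 14: ,,,,,,,,,
,,,,,,,,,
,,,@@,,,,
,,@@@@,,,
,,@v@@,,,
,,,,,,,,,
,,,,,,,,,
gen 15: ,,,,,,,,,
,,,,,,,,,
,,,@@,,,,
,,@@@@,,,
,,@,>@,,,
,,,,,,,,,
,,,,,,,,,
gen 16: ,,,,,,,,,
,,,,,,,,,
,,,@@,,,,
,,@@^@,,,
,,@,,@,,,
,,,,,,,,,
,,,,,,,,,
gen 17: ,,,,,,,,,
,,,,,,,,,
,,,@@,,,,
,,@<,@,,,
,,@,,@,,,
,,,,,,,,,
,,,,,,,,,
gen 18: ,,,,,,,,,
,,,,,,,,,
,,,@@,,,,
,,@,,@,,,
,,@v,@,,,
,,,,,,,,,
,,,,,,,,,
gen 19: ,,,,,,,,,
,,,,,,,,,
,,,@@,,,,
,,@,,@,,,
,,<@,@,,,
,,,,,,,,,
,,,,,,,,,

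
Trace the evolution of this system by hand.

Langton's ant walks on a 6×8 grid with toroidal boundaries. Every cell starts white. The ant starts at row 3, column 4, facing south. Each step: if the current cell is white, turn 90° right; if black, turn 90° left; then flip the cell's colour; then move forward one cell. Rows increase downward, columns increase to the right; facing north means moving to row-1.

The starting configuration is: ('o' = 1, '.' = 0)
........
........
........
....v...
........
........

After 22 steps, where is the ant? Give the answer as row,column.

[0] ........
........
........
....v...
........
........
[1] ........
........
........
...<o...
........
........
[2] ........
........
...^....
...oo...
........
........
[3] ........
........
...o>...
...oo...
........
........
[4] ........
........
...oo...
...ov...
........
........
[5] ........
........
...oo...
...o.>..
........
........
[6] ........
........
...oo...
...o.o..
.....v..
........
[7] ........
........
...oo...
...o.o..
....<o..
........
[8] ........
........
...oo...
...o^o..
....oo..
........
[9] ........
........
...oo...
...oo>..
....oo..
........
[10] ........
........
...oo^..
...oo...
....oo..
........
[11] ........
........
...ooo>.
...oo...
....oo..
........
[12] ........
........
...oooo.
...oo.v.
....oo..
........
[13] ........
........
...oooo.
...oo<o.
....oo..
........
[14] ........
........
...oo^o.
...oooo.
....oo..
........
[15] ........
........
...o<.o.
...oooo.
....oo..
........
[16] ........
........
...o..o.
...ovoo.
....oo..
........
[17] ........
........
...o..o.
...o.>o.
....oo..
........
[18] ........
........
...o.^o.
...o..o.
....oo..
........
[19] ........
........
...o.o>.
...o..o.
....oo..
........
[20] ........
......^.
...o.o..
...o..o.
....oo..
........
[21] ........
......o>
...o.o..
...o..o.
....oo..
........
[22] ........
......oo
...o.o.v
...o..o.
....oo..
........

2,7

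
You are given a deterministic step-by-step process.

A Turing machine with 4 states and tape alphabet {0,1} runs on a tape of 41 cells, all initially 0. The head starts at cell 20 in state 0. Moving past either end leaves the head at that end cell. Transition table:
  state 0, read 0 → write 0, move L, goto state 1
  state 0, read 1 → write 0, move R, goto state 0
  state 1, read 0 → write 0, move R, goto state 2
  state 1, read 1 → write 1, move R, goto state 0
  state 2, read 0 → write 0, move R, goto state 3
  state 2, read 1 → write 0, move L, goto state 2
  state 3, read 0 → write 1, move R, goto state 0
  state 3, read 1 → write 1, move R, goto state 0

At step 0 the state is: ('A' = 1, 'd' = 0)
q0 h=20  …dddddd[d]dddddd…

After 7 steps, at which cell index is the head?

21

t=0: q0 h=20  …dddddd[d]dddddd…
t=1: q1 h=19  …dddddd[d]dddddd…
t=2: q2 h=20  …dddddd[d]dddddd…
t=3: q3 h=21  …dddddd[d]dddddd…
t=4: q0 h=22  …dddddA[d]dddddd…
t=5: q1 h=21  …dddddd[A]dddddd…
t=6: q0 h=22  …dddddA[d]dddddd…
t=7: q1 h=21  …dddddd[A]dddddd…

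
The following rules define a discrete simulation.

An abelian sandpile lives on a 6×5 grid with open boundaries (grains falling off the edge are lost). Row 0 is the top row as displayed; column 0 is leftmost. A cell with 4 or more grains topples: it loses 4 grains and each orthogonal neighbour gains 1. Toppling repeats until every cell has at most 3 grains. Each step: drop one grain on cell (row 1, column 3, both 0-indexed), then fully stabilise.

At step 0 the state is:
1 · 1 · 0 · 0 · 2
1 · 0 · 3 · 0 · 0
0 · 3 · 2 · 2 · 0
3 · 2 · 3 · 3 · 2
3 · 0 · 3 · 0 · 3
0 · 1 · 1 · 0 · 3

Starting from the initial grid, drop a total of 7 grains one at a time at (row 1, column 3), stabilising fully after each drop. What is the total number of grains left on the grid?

47

0) 1 · 1 · 0 · 0 · 2
1 · 0 · 3 · 0 · 0
0 · 3 · 2 · 2 · 0
3 · 2 · 3 · 3 · 2
3 · 0 · 3 · 0 · 3
0 · 1 · 1 · 0 · 3
1) 1 · 1 · 0 · 0 · 2
1 · 0 · 3 · 1 · 0
0 · 3 · 2 · 2 · 0
3 · 2 · 3 · 3 · 2
3 · 0 · 3 · 0 · 3
0 · 1 · 1 · 0 · 3
2) 1 · 1 · 0 · 0 · 2
1 · 0 · 3 · 2 · 0
0 · 3 · 2 · 2 · 0
3 · 2 · 3 · 3 · 2
3 · 0 · 3 · 0 · 3
0 · 1 · 1 · 0 · 3
3) 1 · 1 · 0 · 0 · 2
1 · 0 · 3 · 3 · 0
0 · 3 · 2 · 2 · 0
3 · 2 · 3 · 3 · 2
3 · 0 · 3 · 0 · 3
0 · 1 · 1 · 0 · 3
4) 1 · 1 · 1 · 1 · 2
1 · 1 · 0 · 1 · 1
0 · 3 · 3 · 3 · 0
3 · 2 · 3 · 3 · 2
3 · 0 · 3 · 0 · 3
0 · 1 · 1 · 0 · 3
5) 1 · 1 · 1 · 1 · 2
1 · 1 · 0 · 2 · 1
0 · 3 · 3 · 3 · 0
3 · 2 · 3 · 3 · 2
3 · 0 · 3 · 0 · 3
0 · 1 · 1 · 0 · 3
6) 1 · 1 · 1 · 1 · 2
1 · 1 · 0 · 3 · 1
0 · 3 · 3 · 3 · 0
3 · 2 · 3 · 3 · 2
3 · 0 · 3 · 0 · 3
0 · 1 · 1 · 0 · 3
7) 1 · 1 · 1 · 2 · 2
1 · 2 · 2 · 1 · 2
2 · 1 · 2 · 2 · 1
1 · 1 · 3 · 1 · 3
0 · 3 · 0 · 2 · 3
1 · 1 · 2 · 0 · 3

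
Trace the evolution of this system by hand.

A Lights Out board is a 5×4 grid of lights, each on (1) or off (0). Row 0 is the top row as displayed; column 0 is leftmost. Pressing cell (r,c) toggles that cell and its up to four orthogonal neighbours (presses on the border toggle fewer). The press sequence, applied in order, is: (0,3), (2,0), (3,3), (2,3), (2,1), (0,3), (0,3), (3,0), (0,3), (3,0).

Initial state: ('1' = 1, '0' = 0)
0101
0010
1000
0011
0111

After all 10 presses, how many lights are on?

12

0) 0101
0010
1000
0011
0111
1) 0110
0011
1000
0011
0111
2) 0110
1011
0100
1011
0111
3) 0110
1011
0101
1000
0110
4) 0110
1010
0110
1001
0110
5) 0110
1110
1000
1101
0110
6) 0101
1111
1000
1101
0110
7) 0110
1110
1000
1101
0110
8) 0110
1110
0000
0001
1110
9) 0101
1111
0000
0001
1110
10) 0101
1111
1000
1101
0110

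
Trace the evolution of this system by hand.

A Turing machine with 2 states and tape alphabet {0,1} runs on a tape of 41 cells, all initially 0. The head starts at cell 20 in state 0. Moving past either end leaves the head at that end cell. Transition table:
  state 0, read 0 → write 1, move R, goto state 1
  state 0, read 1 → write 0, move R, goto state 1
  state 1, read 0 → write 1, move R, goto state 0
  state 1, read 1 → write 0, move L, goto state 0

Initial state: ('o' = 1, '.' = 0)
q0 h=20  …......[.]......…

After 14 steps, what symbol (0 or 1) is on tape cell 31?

0) q0 h=20  …......[.]......…
1) q1 h=21  ….....o[.]......…
2) q0 h=22  …....oo[.]......…
3) q1 h=23  …...ooo[.]......…
4) q0 h=24  …..oooo[.]......…
5) q1 h=25  ….ooooo[.]......…
6) q0 h=26  …oooooo[.]......…
7) q1 h=27  …oooooo[.]......…
8) q0 h=28  …oooooo[.]......…
9) q1 h=29  …oooooo[.]......…
10) q0 h=30  …oooooo[.]......…
11) q1 h=31  …oooooo[.]......…
12) q0 h=32  …oooooo[.]......…
13) q1 h=33  …oooooo[.]......…
14) q0 h=34  …oooooo[.]......|

1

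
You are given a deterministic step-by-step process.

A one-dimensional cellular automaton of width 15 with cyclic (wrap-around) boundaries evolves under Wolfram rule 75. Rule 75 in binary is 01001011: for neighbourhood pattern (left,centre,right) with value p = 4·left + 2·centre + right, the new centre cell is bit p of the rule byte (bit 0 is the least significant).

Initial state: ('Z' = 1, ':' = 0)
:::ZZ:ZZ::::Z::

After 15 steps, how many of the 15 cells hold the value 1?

t=0: :::ZZ:ZZ::::Z::
t=1: ZZZZZ:ZZ:ZZZ::Z
t=2: ::::Z:ZZ:Z:Z:ZZ
t=3: :ZZZ::ZZ:::::ZZ
t=4: :Z:Z:ZZZ:ZZZZZZ
t=5: :::::Z:Z:Z::::Z
t=6: :ZZZZ::::::ZZZ:
t=7: ZZ::Z:ZZZZZZ:Z:
t=8: ZZ:Z::Z::::Z:::
t=9: ZZ:::Z::ZZZ::ZZ
t=10: :Z:ZZ::ZZ:Z:ZZ:
t=11: Z::ZZ:ZZZ:::ZZ:
t=12: ::ZZZ:Z:Z:ZZZZ:
t=13: ZZZ:Z:::::Z::Z:
t=14: Z:Z:::ZZZZ::Z::
t=15: ::::ZZZ::Z:Z::Z

6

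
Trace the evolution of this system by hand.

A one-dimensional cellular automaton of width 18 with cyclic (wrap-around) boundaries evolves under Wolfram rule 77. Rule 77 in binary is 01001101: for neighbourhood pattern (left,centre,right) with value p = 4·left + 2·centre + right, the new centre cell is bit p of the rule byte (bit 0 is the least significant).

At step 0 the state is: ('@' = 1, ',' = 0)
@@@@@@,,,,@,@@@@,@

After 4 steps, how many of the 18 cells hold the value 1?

9

0) @@@@@@,,,,@,@@@@,@
1) ,,,,,@,@@,@,@,,@,@
2) ,@@@,@,@@,@,@,,@,@
3) ,@,@,@,@@,@,@,,@,@
4) ,@,@,@,@@,@,@,,@,@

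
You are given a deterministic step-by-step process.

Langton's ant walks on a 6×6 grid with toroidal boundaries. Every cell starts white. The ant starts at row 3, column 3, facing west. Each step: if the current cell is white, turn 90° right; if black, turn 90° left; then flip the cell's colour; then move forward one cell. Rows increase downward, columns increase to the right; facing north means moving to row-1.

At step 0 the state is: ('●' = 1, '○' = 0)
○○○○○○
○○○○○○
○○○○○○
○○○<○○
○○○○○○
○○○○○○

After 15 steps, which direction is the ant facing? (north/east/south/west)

north

step 0: ○○○○○○
○○○○○○
○○○○○○
○○○<○○
○○○○○○
○○○○○○
step 1: ○○○○○○
○○○○○○
○○○^○○
○○○●○○
○○○○○○
○○○○○○
step 2: ○○○○○○
○○○○○○
○○○●>○
○○○●○○
○○○○○○
○○○○○○
step 3: ○○○○○○
○○○○○○
○○○●●○
○○○●v○
○○○○○○
○○○○○○
step 4: ○○○○○○
○○○○○○
○○○●●○
○○○<●○
○○○○○○
○○○○○○
step 5: ○○○○○○
○○○○○○
○○○●●○
○○○○●○
○○○v○○
○○○○○○
step 6: ○○○○○○
○○○○○○
○○○●●○
○○○○●○
○○<●○○
○○○○○○
step 7: ○○○○○○
○○○○○○
○○○●●○
○○^○●○
○○●●○○
○○○○○○
step 8: ○○○○○○
○○○○○○
○○○●●○
○○●>●○
○○●●○○
○○○○○○
step 9: ○○○○○○
○○○○○○
○○○●●○
○○●●●○
○○●v○○
○○○○○○
step 10: ○○○○○○
○○○○○○
○○○●●○
○○●●●○
○○●○>○
○○○○○○
step 11: ○○○○○○
○○○○○○
○○○●●○
○○●●●○
○○●○●○
○○○○v○
step 12: ○○○○○○
○○○○○○
○○○●●○
○○●●●○
○○●○●○
○○○<●○
step 13: ○○○○○○
○○○○○○
○○○●●○
○○●●●○
○○●^●○
○○○●●○
step 14: ○○○○○○
○○○○○○
○○○●●○
○○●●●○
○○●●>○
○○○●●○
step 15: ○○○○○○
○○○○○○
○○○●●○
○○●●^○
○○●●○○
○○○●●○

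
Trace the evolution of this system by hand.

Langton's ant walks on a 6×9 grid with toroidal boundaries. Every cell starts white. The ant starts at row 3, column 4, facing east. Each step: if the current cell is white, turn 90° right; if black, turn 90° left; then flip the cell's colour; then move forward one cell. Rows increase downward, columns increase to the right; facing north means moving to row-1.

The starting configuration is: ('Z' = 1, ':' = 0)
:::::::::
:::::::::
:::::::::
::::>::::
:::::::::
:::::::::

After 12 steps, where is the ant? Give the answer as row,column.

1,4

step 0: :::::::::
:::::::::
:::::::::
::::>::::
:::::::::
:::::::::
step 1: :::::::::
:::::::::
:::::::::
::::Z::::
::::v::::
:::::::::
step 2: :::::::::
:::::::::
:::::::::
::::Z::::
:::<Z::::
:::::::::
step 3: :::::::::
:::::::::
:::::::::
:::^Z::::
:::ZZ::::
:::::::::
step 4: :::::::::
:::::::::
:::::::::
:::Z>::::
:::ZZ::::
:::::::::
step 5: :::::::::
:::::::::
::::^::::
:::Z:::::
:::ZZ::::
:::::::::
step 6: :::::::::
:::::::::
::::Z>:::
:::Z:::::
:::ZZ::::
:::::::::
step 7: :::::::::
:::::::::
::::ZZ:::
:::Z:v:::
:::ZZ::::
:::::::::
step 8: :::::::::
:::::::::
::::ZZ:::
:::Z<Z:::
:::ZZ::::
:::::::::
step 9: :::::::::
:::::::::
::::^Z:::
:::ZZZ:::
:::ZZ::::
:::::::::
step 10: :::::::::
:::::::::
:::<:Z:::
:::ZZZ:::
:::ZZ::::
:::::::::
step 11: :::::::::
:::^:::::
:::Z:Z:::
:::ZZZ:::
:::ZZ::::
:::::::::
step 12: :::::::::
:::Z>::::
:::Z:Z:::
:::ZZZ:::
:::ZZ::::
:::::::::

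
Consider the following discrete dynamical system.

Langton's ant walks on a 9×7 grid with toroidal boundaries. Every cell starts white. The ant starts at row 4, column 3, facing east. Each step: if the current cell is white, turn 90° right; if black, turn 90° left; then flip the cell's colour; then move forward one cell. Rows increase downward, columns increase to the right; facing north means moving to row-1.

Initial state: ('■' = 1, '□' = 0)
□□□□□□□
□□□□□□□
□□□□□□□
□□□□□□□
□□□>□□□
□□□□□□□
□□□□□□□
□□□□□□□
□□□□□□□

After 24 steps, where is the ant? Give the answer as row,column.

2,1

k=0  □□□□□□□
□□□□□□□
□□□□□□□
□□□□□□□
□□□>□□□
□□□□□□□
□□□□□□□
□□□□□□□
□□□□□□□
k=1  □□□□□□□
□□□□□□□
□□□□□□□
□□□□□□□
□□□■□□□
□□□v□□□
□□□□□□□
□□□□□□□
□□□□□□□
k=2  □□□□□□□
□□□□□□□
□□□□□□□
□□□□□□□
□□□■□□□
□□<■□□□
□□□□□□□
□□□□□□□
□□□□□□□
k=3  □□□□□□□
□□□□□□□
□□□□□□□
□□□□□□□
□□^■□□□
□□■■□□□
□□□□□□□
□□□□□□□
□□□□□□□
k=4  □□□□□□□
□□□□□□□
□□□□□□□
□□□□□□□
□□■>□□□
□□■■□□□
□□□□□□□
□□□□□□□
□□□□□□□
k=5  □□□□□□□
□□□□□□□
□□□□□□□
□□□^□□□
□□■□□□□
□□■■□□□
□□□□□□□
□□□□□□□
□□□□□□□
k=6  □□□□□□□
□□□□□□□
□□□□□□□
□□□■>□□
□□■□□□□
□□■■□□□
□□□□□□□
□□□□□□□
□□□□□□□
k=7  □□□□□□□
□□□□□□□
□□□□□□□
□□□■■□□
□□■□v□□
□□■■□□□
□□□□□□□
□□□□□□□
□□□□□□□
k=8  □□□□□□□
□□□□□□□
□□□□□□□
□□□■■□□
□□■<■□□
□□■■□□□
□□□□□□□
□□□□□□□
□□□□□□□
k=9  □□□□□□□
□□□□□□□
□□□□□□□
□□□^■□□
□□■■■□□
□□■■□□□
□□□□□□□
□□□□□□□
□□□□□□□
k=10  □□□□□□□
□□□□□□□
□□□□□□□
□□<□■□□
□□■■■□□
□□■■□□□
□□□□□□□
□□□□□□□
□□□□□□□
k=11  □□□□□□□
□□□□□□□
□□^□□□□
□□■□■□□
□□■■■□□
□□■■□□□
□□□□□□□
□□□□□□□
□□□□□□□
k=12  □□□□□□□
□□□□□□□
□□■>□□□
□□■□■□□
□□■■■□□
□□■■□□□
□□□□□□□
□□□□□□□
□□□□□□□
k=13  □□□□□□□
□□□□□□□
□□■■□□□
□□■v■□□
□□■■■□□
□□■■□□□
□□□□□□□
□□□□□□□
□□□□□□□
k=14  □□□□□□□
□□□□□□□
□□■■□□□
□□<■■□□
□□■■■□□
□□■■□□□
□□□□□□□
□□□□□□□
□□□□□□□
k=15  □□□□□□□
□□□□□□□
□□■■□□□
□□□■■□□
□□v■■□□
□□■■□□□
□□□□□□□
□□□□□□□
□□□□□□□
k=16  □□□□□□□
□□□□□□□
□□■■□□□
□□□■■□□
□□□>■□□
□□■■□□□
□□□□□□□
□□□□□□□
□□□□□□□
k=17  □□□□□□□
□□□□□□□
□□■■□□□
□□□^■□□
□□□□■□□
□□■■□□□
□□□□□□□
□□□□□□□
□□□□□□□
k=18  □□□□□□□
□□□□□□□
□□■■□□□
□□<□■□□
□□□□■□□
□□■■□□□
□□□□□□□
□□□□□□□
□□□□□□□
k=19  □□□□□□□
□□□□□□□
□□^■□□□
□□■□■□□
□□□□■□□
□□■■□□□
□□□□□□□
□□□□□□□
□□□□□□□
k=20  □□□□□□□
□□□□□□□
□<□■□□□
□□■□■□□
□□□□■□□
□□■■□□□
□□□□□□□
□□□□□□□
□□□□□□□
k=21  □□□□□□□
□^□□□□□
□■□■□□□
□□■□■□□
□□□□■□□
□□■■□□□
□□□□□□□
□□□□□□□
□□□□□□□
k=22  □□□□□□□
□■>□□□□
□■□■□□□
□□■□■□□
□□□□■□□
□□■■□□□
□□□□□□□
□□□□□□□
□□□□□□□
k=23  □□□□□□□
□■■□□□□
□■v■□□□
□□■□■□□
□□□□■□□
□□■■□□□
□□□□□□□
□□□□□□□
□□□□□□□
k=24  □□□□□□□
□■■□□□□
□<■■□□□
□□■□■□□
□□□□■□□
□□■■□□□
□□□□□□□
□□□□□□□
□□□□□□□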